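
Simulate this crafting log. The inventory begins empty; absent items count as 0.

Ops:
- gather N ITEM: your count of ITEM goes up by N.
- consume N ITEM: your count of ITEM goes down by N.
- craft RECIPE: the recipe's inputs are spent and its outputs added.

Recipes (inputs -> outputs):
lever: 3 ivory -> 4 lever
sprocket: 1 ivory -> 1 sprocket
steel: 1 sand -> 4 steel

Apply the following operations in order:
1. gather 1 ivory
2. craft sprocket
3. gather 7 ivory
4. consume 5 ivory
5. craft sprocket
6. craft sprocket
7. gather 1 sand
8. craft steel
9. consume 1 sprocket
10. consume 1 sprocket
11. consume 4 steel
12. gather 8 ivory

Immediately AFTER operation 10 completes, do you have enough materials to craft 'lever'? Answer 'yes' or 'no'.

After 1 (gather 1 ivory): ivory=1
After 2 (craft sprocket): sprocket=1
After 3 (gather 7 ivory): ivory=7 sprocket=1
After 4 (consume 5 ivory): ivory=2 sprocket=1
After 5 (craft sprocket): ivory=1 sprocket=2
After 6 (craft sprocket): sprocket=3
After 7 (gather 1 sand): sand=1 sprocket=3
After 8 (craft steel): sprocket=3 steel=4
After 9 (consume 1 sprocket): sprocket=2 steel=4
After 10 (consume 1 sprocket): sprocket=1 steel=4

Answer: no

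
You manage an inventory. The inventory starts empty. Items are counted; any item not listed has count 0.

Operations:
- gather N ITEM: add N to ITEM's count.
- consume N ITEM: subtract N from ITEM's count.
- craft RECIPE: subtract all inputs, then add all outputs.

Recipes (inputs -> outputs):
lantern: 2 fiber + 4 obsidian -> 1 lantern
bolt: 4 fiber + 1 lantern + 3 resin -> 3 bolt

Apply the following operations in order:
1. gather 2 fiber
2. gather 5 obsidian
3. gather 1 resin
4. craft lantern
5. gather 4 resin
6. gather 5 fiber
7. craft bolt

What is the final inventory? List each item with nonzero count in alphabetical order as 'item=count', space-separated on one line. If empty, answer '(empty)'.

Answer: bolt=3 fiber=1 obsidian=1 resin=2

Derivation:
After 1 (gather 2 fiber): fiber=2
After 2 (gather 5 obsidian): fiber=2 obsidian=5
After 3 (gather 1 resin): fiber=2 obsidian=5 resin=1
After 4 (craft lantern): lantern=1 obsidian=1 resin=1
After 5 (gather 4 resin): lantern=1 obsidian=1 resin=5
After 6 (gather 5 fiber): fiber=5 lantern=1 obsidian=1 resin=5
After 7 (craft bolt): bolt=3 fiber=1 obsidian=1 resin=2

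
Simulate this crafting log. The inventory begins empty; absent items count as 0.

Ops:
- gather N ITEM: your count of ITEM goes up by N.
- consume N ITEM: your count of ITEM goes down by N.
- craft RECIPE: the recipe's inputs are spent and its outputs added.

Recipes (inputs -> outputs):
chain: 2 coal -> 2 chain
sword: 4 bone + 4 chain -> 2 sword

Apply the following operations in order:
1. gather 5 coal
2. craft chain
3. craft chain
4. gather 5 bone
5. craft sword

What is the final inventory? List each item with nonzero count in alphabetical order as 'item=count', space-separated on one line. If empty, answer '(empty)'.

After 1 (gather 5 coal): coal=5
After 2 (craft chain): chain=2 coal=3
After 3 (craft chain): chain=4 coal=1
After 4 (gather 5 bone): bone=5 chain=4 coal=1
After 5 (craft sword): bone=1 coal=1 sword=2

Answer: bone=1 coal=1 sword=2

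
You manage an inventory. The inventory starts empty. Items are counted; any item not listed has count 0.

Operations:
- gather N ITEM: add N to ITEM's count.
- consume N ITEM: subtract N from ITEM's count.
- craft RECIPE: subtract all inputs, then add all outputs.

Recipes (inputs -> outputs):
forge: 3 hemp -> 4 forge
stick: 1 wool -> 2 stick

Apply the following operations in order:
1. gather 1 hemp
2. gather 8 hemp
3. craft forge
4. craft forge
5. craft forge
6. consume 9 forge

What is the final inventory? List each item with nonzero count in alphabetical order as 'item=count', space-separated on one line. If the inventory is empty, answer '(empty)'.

After 1 (gather 1 hemp): hemp=1
After 2 (gather 8 hemp): hemp=9
After 3 (craft forge): forge=4 hemp=6
After 4 (craft forge): forge=8 hemp=3
After 5 (craft forge): forge=12
After 6 (consume 9 forge): forge=3

Answer: forge=3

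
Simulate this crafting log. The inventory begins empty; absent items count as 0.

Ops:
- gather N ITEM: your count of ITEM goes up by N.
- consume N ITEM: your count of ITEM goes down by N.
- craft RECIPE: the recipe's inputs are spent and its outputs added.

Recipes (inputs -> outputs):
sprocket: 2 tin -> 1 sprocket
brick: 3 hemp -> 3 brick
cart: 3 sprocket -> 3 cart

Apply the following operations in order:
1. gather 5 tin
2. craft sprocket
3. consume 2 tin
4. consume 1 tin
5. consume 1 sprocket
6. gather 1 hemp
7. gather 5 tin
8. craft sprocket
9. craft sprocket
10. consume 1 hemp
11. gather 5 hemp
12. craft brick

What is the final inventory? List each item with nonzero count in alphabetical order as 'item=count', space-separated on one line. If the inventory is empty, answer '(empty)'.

After 1 (gather 5 tin): tin=5
After 2 (craft sprocket): sprocket=1 tin=3
After 3 (consume 2 tin): sprocket=1 tin=1
After 4 (consume 1 tin): sprocket=1
After 5 (consume 1 sprocket): (empty)
After 6 (gather 1 hemp): hemp=1
After 7 (gather 5 tin): hemp=1 tin=5
After 8 (craft sprocket): hemp=1 sprocket=1 tin=3
After 9 (craft sprocket): hemp=1 sprocket=2 tin=1
After 10 (consume 1 hemp): sprocket=2 tin=1
After 11 (gather 5 hemp): hemp=5 sprocket=2 tin=1
After 12 (craft brick): brick=3 hemp=2 sprocket=2 tin=1

Answer: brick=3 hemp=2 sprocket=2 tin=1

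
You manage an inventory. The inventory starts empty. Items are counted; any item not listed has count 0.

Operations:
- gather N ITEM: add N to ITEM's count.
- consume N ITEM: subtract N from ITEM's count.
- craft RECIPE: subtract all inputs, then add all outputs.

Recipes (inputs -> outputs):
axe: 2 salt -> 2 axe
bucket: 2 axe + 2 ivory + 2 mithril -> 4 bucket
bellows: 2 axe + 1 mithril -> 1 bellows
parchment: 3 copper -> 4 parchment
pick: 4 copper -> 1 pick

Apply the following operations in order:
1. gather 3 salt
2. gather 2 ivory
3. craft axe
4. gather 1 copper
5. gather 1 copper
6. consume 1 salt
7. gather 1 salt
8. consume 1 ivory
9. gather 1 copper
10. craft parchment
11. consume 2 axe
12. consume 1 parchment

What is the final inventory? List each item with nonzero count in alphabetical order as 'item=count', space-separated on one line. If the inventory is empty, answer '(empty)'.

After 1 (gather 3 salt): salt=3
After 2 (gather 2 ivory): ivory=2 salt=3
After 3 (craft axe): axe=2 ivory=2 salt=1
After 4 (gather 1 copper): axe=2 copper=1 ivory=2 salt=1
After 5 (gather 1 copper): axe=2 copper=2 ivory=2 salt=1
After 6 (consume 1 salt): axe=2 copper=2 ivory=2
After 7 (gather 1 salt): axe=2 copper=2 ivory=2 salt=1
After 8 (consume 1 ivory): axe=2 copper=2 ivory=1 salt=1
After 9 (gather 1 copper): axe=2 copper=3 ivory=1 salt=1
After 10 (craft parchment): axe=2 ivory=1 parchment=4 salt=1
After 11 (consume 2 axe): ivory=1 parchment=4 salt=1
After 12 (consume 1 parchment): ivory=1 parchment=3 salt=1

Answer: ivory=1 parchment=3 salt=1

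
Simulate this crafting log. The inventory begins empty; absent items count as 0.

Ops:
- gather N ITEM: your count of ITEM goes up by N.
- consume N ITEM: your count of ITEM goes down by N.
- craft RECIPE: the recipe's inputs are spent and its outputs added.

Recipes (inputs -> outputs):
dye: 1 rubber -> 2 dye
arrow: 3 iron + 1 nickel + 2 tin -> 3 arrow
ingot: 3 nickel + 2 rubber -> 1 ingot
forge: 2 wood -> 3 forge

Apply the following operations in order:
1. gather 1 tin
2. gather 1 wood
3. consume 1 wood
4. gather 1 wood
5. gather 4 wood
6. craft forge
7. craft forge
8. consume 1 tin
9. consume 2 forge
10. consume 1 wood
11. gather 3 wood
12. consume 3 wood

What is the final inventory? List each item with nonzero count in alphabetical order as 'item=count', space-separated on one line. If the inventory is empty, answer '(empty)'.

After 1 (gather 1 tin): tin=1
After 2 (gather 1 wood): tin=1 wood=1
After 3 (consume 1 wood): tin=1
After 4 (gather 1 wood): tin=1 wood=1
After 5 (gather 4 wood): tin=1 wood=5
After 6 (craft forge): forge=3 tin=1 wood=3
After 7 (craft forge): forge=6 tin=1 wood=1
After 8 (consume 1 tin): forge=6 wood=1
After 9 (consume 2 forge): forge=4 wood=1
After 10 (consume 1 wood): forge=4
After 11 (gather 3 wood): forge=4 wood=3
After 12 (consume 3 wood): forge=4

Answer: forge=4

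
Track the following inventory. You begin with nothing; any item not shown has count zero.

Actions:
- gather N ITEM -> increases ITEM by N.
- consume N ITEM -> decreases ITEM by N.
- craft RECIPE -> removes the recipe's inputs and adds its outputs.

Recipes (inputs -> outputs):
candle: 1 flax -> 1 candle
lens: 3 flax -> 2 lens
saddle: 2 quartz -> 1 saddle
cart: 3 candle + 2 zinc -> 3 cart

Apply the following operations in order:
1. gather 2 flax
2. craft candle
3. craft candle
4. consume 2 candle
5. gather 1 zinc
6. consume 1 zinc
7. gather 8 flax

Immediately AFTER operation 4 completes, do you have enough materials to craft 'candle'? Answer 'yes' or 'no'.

After 1 (gather 2 flax): flax=2
After 2 (craft candle): candle=1 flax=1
After 3 (craft candle): candle=2
After 4 (consume 2 candle): (empty)

Answer: no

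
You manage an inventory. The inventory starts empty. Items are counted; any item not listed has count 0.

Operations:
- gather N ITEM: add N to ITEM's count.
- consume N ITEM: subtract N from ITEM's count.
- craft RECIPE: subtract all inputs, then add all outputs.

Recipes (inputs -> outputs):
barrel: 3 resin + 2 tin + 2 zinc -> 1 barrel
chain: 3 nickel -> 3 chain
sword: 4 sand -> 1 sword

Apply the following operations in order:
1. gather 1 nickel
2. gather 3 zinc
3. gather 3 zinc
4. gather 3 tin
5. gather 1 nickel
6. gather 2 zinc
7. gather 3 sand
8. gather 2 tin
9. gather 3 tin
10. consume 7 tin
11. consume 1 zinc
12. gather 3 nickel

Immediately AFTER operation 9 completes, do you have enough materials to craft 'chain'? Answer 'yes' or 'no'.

After 1 (gather 1 nickel): nickel=1
After 2 (gather 3 zinc): nickel=1 zinc=3
After 3 (gather 3 zinc): nickel=1 zinc=6
After 4 (gather 3 tin): nickel=1 tin=3 zinc=6
After 5 (gather 1 nickel): nickel=2 tin=3 zinc=6
After 6 (gather 2 zinc): nickel=2 tin=3 zinc=8
After 7 (gather 3 sand): nickel=2 sand=3 tin=3 zinc=8
After 8 (gather 2 tin): nickel=2 sand=3 tin=5 zinc=8
After 9 (gather 3 tin): nickel=2 sand=3 tin=8 zinc=8

Answer: no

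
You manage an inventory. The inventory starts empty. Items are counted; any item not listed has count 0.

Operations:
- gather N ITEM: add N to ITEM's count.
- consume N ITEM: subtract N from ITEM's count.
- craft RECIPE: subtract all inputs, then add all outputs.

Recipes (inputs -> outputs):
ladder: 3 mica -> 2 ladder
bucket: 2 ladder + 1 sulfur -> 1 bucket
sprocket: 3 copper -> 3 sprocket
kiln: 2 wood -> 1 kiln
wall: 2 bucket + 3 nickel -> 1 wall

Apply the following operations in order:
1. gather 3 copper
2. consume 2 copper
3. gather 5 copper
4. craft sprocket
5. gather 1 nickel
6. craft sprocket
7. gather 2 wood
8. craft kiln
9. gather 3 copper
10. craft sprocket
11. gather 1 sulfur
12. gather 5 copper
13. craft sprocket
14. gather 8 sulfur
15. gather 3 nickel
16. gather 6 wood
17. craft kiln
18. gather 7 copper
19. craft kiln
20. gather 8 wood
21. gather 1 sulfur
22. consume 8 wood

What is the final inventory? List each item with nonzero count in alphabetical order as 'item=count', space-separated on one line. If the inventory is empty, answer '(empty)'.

Answer: copper=9 kiln=3 nickel=4 sprocket=12 sulfur=10 wood=2

Derivation:
After 1 (gather 3 copper): copper=3
After 2 (consume 2 copper): copper=1
After 3 (gather 5 copper): copper=6
After 4 (craft sprocket): copper=3 sprocket=3
After 5 (gather 1 nickel): copper=3 nickel=1 sprocket=3
After 6 (craft sprocket): nickel=1 sprocket=6
After 7 (gather 2 wood): nickel=1 sprocket=6 wood=2
After 8 (craft kiln): kiln=1 nickel=1 sprocket=6
After 9 (gather 3 copper): copper=3 kiln=1 nickel=1 sprocket=6
After 10 (craft sprocket): kiln=1 nickel=1 sprocket=9
After 11 (gather 1 sulfur): kiln=1 nickel=1 sprocket=9 sulfur=1
After 12 (gather 5 copper): copper=5 kiln=1 nickel=1 sprocket=9 sulfur=1
After 13 (craft sprocket): copper=2 kiln=1 nickel=1 sprocket=12 sulfur=1
After 14 (gather 8 sulfur): copper=2 kiln=1 nickel=1 sprocket=12 sulfur=9
After 15 (gather 3 nickel): copper=2 kiln=1 nickel=4 sprocket=12 sulfur=9
After 16 (gather 6 wood): copper=2 kiln=1 nickel=4 sprocket=12 sulfur=9 wood=6
After 17 (craft kiln): copper=2 kiln=2 nickel=4 sprocket=12 sulfur=9 wood=4
After 18 (gather 7 copper): copper=9 kiln=2 nickel=4 sprocket=12 sulfur=9 wood=4
After 19 (craft kiln): copper=9 kiln=3 nickel=4 sprocket=12 sulfur=9 wood=2
After 20 (gather 8 wood): copper=9 kiln=3 nickel=4 sprocket=12 sulfur=9 wood=10
After 21 (gather 1 sulfur): copper=9 kiln=3 nickel=4 sprocket=12 sulfur=10 wood=10
After 22 (consume 8 wood): copper=9 kiln=3 nickel=4 sprocket=12 sulfur=10 wood=2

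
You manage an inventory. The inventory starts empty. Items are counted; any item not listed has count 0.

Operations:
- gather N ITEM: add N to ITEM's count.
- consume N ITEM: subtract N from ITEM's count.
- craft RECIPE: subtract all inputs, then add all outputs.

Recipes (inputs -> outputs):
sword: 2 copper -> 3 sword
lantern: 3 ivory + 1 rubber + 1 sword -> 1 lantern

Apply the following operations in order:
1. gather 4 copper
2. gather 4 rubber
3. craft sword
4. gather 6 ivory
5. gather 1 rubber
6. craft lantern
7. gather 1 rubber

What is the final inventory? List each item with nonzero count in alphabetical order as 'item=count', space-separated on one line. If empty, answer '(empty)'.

After 1 (gather 4 copper): copper=4
After 2 (gather 4 rubber): copper=4 rubber=4
After 3 (craft sword): copper=2 rubber=4 sword=3
After 4 (gather 6 ivory): copper=2 ivory=6 rubber=4 sword=3
After 5 (gather 1 rubber): copper=2 ivory=6 rubber=5 sword=3
After 6 (craft lantern): copper=2 ivory=3 lantern=1 rubber=4 sword=2
After 7 (gather 1 rubber): copper=2 ivory=3 lantern=1 rubber=5 sword=2

Answer: copper=2 ivory=3 lantern=1 rubber=5 sword=2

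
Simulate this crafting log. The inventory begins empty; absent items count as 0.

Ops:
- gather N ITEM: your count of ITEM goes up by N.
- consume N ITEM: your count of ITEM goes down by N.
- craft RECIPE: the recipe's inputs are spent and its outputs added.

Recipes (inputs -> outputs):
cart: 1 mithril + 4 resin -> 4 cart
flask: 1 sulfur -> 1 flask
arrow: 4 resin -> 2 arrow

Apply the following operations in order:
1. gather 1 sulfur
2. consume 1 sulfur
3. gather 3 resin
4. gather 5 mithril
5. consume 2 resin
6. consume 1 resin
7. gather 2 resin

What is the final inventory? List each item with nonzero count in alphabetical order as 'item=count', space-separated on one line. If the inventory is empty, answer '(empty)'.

After 1 (gather 1 sulfur): sulfur=1
After 2 (consume 1 sulfur): (empty)
After 3 (gather 3 resin): resin=3
After 4 (gather 5 mithril): mithril=5 resin=3
After 5 (consume 2 resin): mithril=5 resin=1
After 6 (consume 1 resin): mithril=5
After 7 (gather 2 resin): mithril=5 resin=2

Answer: mithril=5 resin=2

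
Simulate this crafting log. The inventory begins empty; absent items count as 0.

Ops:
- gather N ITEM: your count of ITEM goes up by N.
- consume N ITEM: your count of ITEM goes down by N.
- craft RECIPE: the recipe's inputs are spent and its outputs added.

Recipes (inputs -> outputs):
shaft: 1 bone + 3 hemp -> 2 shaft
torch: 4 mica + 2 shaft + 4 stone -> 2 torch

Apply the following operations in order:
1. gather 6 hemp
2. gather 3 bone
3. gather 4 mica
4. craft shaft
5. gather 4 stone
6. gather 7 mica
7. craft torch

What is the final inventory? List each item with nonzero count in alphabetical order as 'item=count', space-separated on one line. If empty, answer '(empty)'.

Answer: bone=2 hemp=3 mica=7 torch=2

Derivation:
After 1 (gather 6 hemp): hemp=6
After 2 (gather 3 bone): bone=3 hemp=6
After 3 (gather 4 mica): bone=3 hemp=6 mica=4
After 4 (craft shaft): bone=2 hemp=3 mica=4 shaft=2
After 5 (gather 4 stone): bone=2 hemp=3 mica=4 shaft=2 stone=4
After 6 (gather 7 mica): bone=2 hemp=3 mica=11 shaft=2 stone=4
After 7 (craft torch): bone=2 hemp=3 mica=7 torch=2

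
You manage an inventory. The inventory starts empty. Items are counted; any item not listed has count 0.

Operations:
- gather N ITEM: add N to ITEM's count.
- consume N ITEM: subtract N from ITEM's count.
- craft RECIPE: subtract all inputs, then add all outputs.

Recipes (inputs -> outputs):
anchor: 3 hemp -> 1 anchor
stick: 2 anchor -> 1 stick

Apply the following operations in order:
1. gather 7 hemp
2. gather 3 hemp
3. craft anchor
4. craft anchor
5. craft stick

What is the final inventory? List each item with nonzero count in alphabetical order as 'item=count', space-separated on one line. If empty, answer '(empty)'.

Answer: hemp=4 stick=1

Derivation:
After 1 (gather 7 hemp): hemp=7
After 2 (gather 3 hemp): hemp=10
After 3 (craft anchor): anchor=1 hemp=7
After 4 (craft anchor): anchor=2 hemp=4
After 5 (craft stick): hemp=4 stick=1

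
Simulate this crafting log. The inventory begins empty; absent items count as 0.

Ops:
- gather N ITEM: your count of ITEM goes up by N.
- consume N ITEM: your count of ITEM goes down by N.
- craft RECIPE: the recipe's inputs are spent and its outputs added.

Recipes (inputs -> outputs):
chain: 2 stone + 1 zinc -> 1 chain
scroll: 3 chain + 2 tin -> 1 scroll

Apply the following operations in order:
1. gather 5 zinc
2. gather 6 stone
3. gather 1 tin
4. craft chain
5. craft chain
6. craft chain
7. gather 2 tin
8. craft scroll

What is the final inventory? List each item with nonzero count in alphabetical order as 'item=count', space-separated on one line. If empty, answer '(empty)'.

After 1 (gather 5 zinc): zinc=5
After 2 (gather 6 stone): stone=6 zinc=5
After 3 (gather 1 tin): stone=6 tin=1 zinc=5
After 4 (craft chain): chain=1 stone=4 tin=1 zinc=4
After 5 (craft chain): chain=2 stone=2 tin=1 zinc=3
After 6 (craft chain): chain=3 tin=1 zinc=2
After 7 (gather 2 tin): chain=3 tin=3 zinc=2
After 8 (craft scroll): scroll=1 tin=1 zinc=2

Answer: scroll=1 tin=1 zinc=2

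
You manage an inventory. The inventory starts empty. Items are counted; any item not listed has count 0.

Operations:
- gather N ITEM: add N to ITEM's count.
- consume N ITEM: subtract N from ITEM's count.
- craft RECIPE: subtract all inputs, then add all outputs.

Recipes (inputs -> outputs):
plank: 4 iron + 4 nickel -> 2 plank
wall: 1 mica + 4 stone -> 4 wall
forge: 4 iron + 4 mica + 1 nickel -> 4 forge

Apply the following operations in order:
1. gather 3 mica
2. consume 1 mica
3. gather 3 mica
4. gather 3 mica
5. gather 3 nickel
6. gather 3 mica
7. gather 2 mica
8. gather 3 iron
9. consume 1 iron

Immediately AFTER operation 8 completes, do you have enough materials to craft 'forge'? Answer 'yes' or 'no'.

Answer: no

Derivation:
After 1 (gather 3 mica): mica=3
After 2 (consume 1 mica): mica=2
After 3 (gather 3 mica): mica=5
After 4 (gather 3 mica): mica=8
After 5 (gather 3 nickel): mica=8 nickel=3
After 6 (gather 3 mica): mica=11 nickel=3
After 7 (gather 2 mica): mica=13 nickel=3
After 8 (gather 3 iron): iron=3 mica=13 nickel=3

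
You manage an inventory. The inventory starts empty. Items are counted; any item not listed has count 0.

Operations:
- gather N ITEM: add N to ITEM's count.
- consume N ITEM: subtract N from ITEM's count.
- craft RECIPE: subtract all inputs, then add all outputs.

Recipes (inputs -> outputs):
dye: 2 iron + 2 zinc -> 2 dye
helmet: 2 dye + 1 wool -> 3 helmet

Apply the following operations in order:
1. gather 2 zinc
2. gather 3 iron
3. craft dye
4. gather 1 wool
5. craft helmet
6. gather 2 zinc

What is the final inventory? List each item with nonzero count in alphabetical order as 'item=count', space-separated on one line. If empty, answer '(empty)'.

After 1 (gather 2 zinc): zinc=2
After 2 (gather 3 iron): iron=3 zinc=2
After 3 (craft dye): dye=2 iron=1
After 4 (gather 1 wool): dye=2 iron=1 wool=1
After 5 (craft helmet): helmet=3 iron=1
After 6 (gather 2 zinc): helmet=3 iron=1 zinc=2

Answer: helmet=3 iron=1 zinc=2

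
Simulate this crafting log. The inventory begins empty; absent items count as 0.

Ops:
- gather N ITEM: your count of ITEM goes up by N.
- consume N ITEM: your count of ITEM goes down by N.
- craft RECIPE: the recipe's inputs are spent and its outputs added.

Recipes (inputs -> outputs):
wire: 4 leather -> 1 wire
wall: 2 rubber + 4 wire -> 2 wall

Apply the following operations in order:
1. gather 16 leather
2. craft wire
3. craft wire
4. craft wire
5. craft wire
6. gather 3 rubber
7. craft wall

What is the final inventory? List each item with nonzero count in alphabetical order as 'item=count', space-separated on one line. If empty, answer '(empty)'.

After 1 (gather 16 leather): leather=16
After 2 (craft wire): leather=12 wire=1
After 3 (craft wire): leather=8 wire=2
After 4 (craft wire): leather=4 wire=3
After 5 (craft wire): wire=4
After 6 (gather 3 rubber): rubber=3 wire=4
After 7 (craft wall): rubber=1 wall=2

Answer: rubber=1 wall=2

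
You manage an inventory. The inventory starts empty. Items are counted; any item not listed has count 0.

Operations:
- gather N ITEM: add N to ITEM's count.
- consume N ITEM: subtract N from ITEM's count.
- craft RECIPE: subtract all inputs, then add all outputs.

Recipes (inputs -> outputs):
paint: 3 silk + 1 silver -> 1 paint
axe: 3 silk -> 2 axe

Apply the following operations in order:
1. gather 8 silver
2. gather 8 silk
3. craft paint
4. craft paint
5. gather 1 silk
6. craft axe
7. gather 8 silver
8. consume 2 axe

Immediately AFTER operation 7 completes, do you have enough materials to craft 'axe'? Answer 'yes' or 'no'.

Answer: no

Derivation:
After 1 (gather 8 silver): silver=8
After 2 (gather 8 silk): silk=8 silver=8
After 3 (craft paint): paint=1 silk=5 silver=7
After 4 (craft paint): paint=2 silk=2 silver=6
After 5 (gather 1 silk): paint=2 silk=3 silver=6
After 6 (craft axe): axe=2 paint=2 silver=6
After 7 (gather 8 silver): axe=2 paint=2 silver=14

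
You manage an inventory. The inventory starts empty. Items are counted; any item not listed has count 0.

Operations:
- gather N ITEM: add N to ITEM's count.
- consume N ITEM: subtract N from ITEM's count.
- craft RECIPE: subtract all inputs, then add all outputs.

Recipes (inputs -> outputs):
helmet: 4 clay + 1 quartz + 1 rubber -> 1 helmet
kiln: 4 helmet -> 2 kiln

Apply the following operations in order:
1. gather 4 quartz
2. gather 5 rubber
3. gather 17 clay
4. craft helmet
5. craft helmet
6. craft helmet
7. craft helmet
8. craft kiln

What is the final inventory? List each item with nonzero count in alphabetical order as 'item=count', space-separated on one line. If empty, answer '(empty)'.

After 1 (gather 4 quartz): quartz=4
After 2 (gather 5 rubber): quartz=4 rubber=5
After 3 (gather 17 clay): clay=17 quartz=4 rubber=5
After 4 (craft helmet): clay=13 helmet=1 quartz=3 rubber=4
After 5 (craft helmet): clay=9 helmet=2 quartz=2 rubber=3
After 6 (craft helmet): clay=5 helmet=3 quartz=1 rubber=2
After 7 (craft helmet): clay=1 helmet=4 rubber=1
After 8 (craft kiln): clay=1 kiln=2 rubber=1

Answer: clay=1 kiln=2 rubber=1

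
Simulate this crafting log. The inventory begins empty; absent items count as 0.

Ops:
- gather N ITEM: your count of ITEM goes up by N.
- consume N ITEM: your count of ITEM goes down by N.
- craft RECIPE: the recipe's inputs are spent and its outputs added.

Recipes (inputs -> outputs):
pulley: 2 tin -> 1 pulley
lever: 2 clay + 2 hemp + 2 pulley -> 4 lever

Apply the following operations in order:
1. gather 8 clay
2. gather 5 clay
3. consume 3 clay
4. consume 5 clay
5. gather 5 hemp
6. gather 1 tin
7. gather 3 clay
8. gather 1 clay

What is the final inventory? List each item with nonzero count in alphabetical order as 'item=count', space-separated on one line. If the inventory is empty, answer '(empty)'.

Answer: clay=9 hemp=5 tin=1

Derivation:
After 1 (gather 8 clay): clay=8
After 2 (gather 5 clay): clay=13
After 3 (consume 3 clay): clay=10
After 4 (consume 5 clay): clay=5
After 5 (gather 5 hemp): clay=5 hemp=5
After 6 (gather 1 tin): clay=5 hemp=5 tin=1
After 7 (gather 3 clay): clay=8 hemp=5 tin=1
After 8 (gather 1 clay): clay=9 hemp=5 tin=1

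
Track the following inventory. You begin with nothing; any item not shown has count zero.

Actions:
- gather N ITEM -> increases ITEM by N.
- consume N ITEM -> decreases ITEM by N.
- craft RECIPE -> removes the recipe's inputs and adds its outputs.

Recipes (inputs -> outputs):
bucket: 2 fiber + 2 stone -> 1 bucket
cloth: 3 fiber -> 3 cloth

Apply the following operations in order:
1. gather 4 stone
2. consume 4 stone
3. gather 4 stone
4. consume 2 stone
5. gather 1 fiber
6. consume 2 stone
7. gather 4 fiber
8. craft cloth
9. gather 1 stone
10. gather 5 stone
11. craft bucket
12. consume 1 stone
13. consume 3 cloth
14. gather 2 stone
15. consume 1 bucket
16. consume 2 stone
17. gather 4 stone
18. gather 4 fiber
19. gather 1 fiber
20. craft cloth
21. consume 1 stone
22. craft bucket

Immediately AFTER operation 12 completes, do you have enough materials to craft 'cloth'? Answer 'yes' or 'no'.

Answer: no

Derivation:
After 1 (gather 4 stone): stone=4
After 2 (consume 4 stone): (empty)
After 3 (gather 4 stone): stone=4
After 4 (consume 2 stone): stone=2
After 5 (gather 1 fiber): fiber=1 stone=2
After 6 (consume 2 stone): fiber=1
After 7 (gather 4 fiber): fiber=5
After 8 (craft cloth): cloth=3 fiber=2
After 9 (gather 1 stone): cloth=3 fiber=2 stone=1
After 10 (gather 5 stone): cloth=3 fiber=2 stone=6
After 11 (craft bucket): bucket=1 cloth=3 stone=4
After 12 (consume 1 stone): bucket=1 cloth=3 stone=3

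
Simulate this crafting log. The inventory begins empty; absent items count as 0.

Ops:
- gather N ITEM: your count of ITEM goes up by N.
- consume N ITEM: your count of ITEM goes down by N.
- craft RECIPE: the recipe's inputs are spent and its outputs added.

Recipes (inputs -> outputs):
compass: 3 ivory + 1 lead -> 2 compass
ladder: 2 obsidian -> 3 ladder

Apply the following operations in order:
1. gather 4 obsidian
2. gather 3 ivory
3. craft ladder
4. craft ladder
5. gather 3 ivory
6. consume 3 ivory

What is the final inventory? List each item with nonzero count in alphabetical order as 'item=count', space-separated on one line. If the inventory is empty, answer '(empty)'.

After 1 (gather 4 obsidian): obsidian=4
After 2 (gather 3 ivory): ivory=3 obsidian=4
After 3 (craft ladder): ivory=3 ladder=3 obsidian=2
After 4 (craft ladder): ivory=3 ladder=6
After 5 (gather 3 ivory): ivory=6 ladder=6
After 6 (consume 3 ivory): ivory=3 ladder=6

Answer: ivory=3 ladder=6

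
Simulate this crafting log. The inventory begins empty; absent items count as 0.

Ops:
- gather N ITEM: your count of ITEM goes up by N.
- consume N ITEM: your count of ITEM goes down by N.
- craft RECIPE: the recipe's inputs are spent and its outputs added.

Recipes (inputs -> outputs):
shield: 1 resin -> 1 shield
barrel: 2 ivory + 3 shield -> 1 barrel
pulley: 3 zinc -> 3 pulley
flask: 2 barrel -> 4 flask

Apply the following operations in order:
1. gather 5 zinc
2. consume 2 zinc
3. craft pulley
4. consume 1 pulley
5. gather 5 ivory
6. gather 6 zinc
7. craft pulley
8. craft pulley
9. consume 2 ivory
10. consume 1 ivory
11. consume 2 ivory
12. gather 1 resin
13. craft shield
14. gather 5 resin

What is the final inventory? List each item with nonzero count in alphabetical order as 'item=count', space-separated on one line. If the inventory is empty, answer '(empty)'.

After 1 (gather 5 zinc): zinc=5
After 2 (consume 2 zinc): zinc=3
After 3 (craft pulley): pulley=3
After 4 (consume 1 pulley): pulley=2
After 5 (gather 5 ivory): ivory=5 pulley=2
After 6 (gather 6 zinc): ivory=5 pulley=2 zinc=6
After 7 (craft pulley): ivory=5 pulley=5 zinc=3
After 8 (craft pulley): ivory=5 pulley=8
After 9 (consume 2 ivory): ivory=3 pulley=8
After 10 (consume 1 ivory): ivory=2 pulley=8
After 11 (consume 2 ivory): pulley=8
After 12 (gather 1 resin): pulley=8 resin=1
After 13 (craft shield): pulley=8 shield=1
After 14 (gather 5 resin): pulley=8 resin=5 shield=1

Answer: pulley=8 resin=5 shield=1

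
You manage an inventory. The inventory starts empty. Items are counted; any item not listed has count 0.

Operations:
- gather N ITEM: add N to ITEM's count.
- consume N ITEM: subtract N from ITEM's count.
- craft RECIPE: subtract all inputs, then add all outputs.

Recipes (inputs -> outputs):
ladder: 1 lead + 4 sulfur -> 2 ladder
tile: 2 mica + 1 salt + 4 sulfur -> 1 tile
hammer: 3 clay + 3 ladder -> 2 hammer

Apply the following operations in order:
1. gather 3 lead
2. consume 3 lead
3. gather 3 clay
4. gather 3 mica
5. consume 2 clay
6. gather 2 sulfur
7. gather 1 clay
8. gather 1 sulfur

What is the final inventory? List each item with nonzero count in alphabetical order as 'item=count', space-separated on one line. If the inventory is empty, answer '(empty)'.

Answer: clay=2 mica=3 sulfur=3

Derivation:
After 1 (gather 3 lead): lead=3
After 2 (consume 3 lead): (empty)
After 3 (gather 3 clay): clay=3
After 4 (gather 3 mica): clay=3 mica=3
After 5 (consume 2 clay): clay=1 mica=3
After 6 (gather 2 sulfur): clay=1 mica=3 sulfur=2
After 7 (gather 1 clay): clay=2 mica=3 sulfur=2
After 8 (gather 1 sulfur): clay=2 mica=3 sulfur=3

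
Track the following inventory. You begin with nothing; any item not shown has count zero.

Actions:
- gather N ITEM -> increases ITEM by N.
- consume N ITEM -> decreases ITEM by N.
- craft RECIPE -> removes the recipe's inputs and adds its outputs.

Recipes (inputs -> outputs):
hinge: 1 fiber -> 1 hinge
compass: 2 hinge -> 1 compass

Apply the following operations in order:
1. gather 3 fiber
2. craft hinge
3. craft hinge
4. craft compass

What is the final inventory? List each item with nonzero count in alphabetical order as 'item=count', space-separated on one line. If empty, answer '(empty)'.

After 1 (gather 3 fiber): fiber=3
After 2 (craft hinge): fiber=2 hinge=1
After 3 (craft hinge): fiber=1 hinge=2
After 4 (craft compass): compass=1 fiber=1

Answer: compass=1 fiber=1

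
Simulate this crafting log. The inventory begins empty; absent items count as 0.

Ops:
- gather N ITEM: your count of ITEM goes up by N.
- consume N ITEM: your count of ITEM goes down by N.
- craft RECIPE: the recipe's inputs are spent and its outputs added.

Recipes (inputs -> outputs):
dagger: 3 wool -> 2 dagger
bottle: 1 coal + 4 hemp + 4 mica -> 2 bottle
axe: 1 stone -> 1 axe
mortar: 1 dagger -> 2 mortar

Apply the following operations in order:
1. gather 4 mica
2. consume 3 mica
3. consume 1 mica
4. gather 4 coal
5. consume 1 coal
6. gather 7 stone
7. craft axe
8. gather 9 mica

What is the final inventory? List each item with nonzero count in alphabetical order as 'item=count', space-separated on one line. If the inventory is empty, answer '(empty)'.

Answer: axe=1 coal=3 mica=9 stone=6

Derivation:
After 1 (gather 4 mica): mica=4
After 2 (consume 3 mica): mica=1
After 3 (consume 1 mica): (empty)
After 4 (gather 4 coal): coal=4
After 5 (consume 1 coal): coal=3
After 6 (gather 7 stone): coal=3 stone=7
After 7 (craft axe): axe=1 coal=3 stone=6
After 8 (gather 9 mica): axe=1 coal=3 mica=9 stone=6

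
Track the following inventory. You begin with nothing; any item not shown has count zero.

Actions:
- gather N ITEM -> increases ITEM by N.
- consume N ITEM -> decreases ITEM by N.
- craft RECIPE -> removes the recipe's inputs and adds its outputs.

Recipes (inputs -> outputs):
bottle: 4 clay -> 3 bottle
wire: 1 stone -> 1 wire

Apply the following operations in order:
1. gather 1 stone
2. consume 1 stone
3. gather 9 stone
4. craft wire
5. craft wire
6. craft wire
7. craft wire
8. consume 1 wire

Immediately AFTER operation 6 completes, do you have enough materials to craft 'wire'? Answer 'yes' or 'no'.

After 1 (gather 1 stone): stone=1
After 2 (consume 1 stone): (empty)
After 3 (gather 9 stone): stone=9
After 4 (craft wire): stone=8 wire=1
After 5 (craft wire): stone=7 wire=2
After 6 (craft wire): stone=6 wire=3

Answer: yes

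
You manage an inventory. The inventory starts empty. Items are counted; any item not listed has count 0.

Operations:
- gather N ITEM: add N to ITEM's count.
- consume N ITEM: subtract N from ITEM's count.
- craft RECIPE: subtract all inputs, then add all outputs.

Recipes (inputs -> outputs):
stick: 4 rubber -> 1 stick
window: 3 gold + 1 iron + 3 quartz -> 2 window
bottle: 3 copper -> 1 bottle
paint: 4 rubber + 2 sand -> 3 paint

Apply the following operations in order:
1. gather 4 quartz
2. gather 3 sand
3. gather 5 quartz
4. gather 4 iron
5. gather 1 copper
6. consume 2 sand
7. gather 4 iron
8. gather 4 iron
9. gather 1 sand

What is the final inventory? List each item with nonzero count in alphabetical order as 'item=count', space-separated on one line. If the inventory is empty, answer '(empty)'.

Answer: copper=1 iron=12 quartz=9 sand=2

Derivation:
After 1 (gather 4 quartz): quartz=4
After 2 (gather 3 sand): quartz=4 sand=3
After 3 (gather 5 quartz): quartz=9 sand=3
After 4 (gather 4 iron): iron=4 quartz=9 sand=3
After 5 (gather 1 copper): copper=1 iron=4 quartz=9 sand=3
After 6 (consume 2 sand): copper=1 iron=4 quartz=9 sand=1
After 7 (gather 4 iron): copper=1 iron=8 quartz=9 sand=1
After 8 (gather 4 iron): copper=1 iron=12 quartz=9 sand=1
After 9 (gather 1 sand): copper=1 iron=12 quartz=9 sand=2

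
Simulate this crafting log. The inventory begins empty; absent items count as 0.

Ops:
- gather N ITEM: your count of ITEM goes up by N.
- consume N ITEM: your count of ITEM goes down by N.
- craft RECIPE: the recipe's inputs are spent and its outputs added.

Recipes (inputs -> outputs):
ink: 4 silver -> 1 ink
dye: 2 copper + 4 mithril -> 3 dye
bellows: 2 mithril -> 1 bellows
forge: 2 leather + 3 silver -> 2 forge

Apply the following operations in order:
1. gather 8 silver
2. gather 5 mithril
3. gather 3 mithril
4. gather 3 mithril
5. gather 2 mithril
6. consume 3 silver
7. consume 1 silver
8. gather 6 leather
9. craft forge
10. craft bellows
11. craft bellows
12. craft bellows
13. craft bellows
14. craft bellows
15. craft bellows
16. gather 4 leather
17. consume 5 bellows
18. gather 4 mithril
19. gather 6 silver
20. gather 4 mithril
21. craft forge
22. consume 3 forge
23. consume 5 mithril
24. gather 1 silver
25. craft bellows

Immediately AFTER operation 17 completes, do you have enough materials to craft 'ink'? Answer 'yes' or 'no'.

Answer: no

Derivation:
After 1 (gather 8 silver): silver=8
After 2 (gather 5 mithril): mithril=5 silver=8
After 3 (gather 3 mithril): mithril=8 silver=8
After 4 (gather 3 mithril): mithril=11 silver=8
After 5 (gather 2 mithril): mithril=13 silver=8
After 6 (consume 3 silver): mithril=13 silver=5
After 7 (consume 1 silver): mithril=13 silver=4
After 8 (gather 6 leather): leather=6 mithril=13 silver=4
After 9 (craft forge): forge=2 leather=4 mithril=13 silver=1
After 10 (craft bellows): bellows=1 forge=2 leather=4 mithril=11 silver=1
After 11 (craft bellows): bellows=2 forge=2 leather=4 mithril=9 silver=1
After 12 (craft bellows): bellows=3 forge=2 leather=4 mithril=7 silver=1
After 13 (craft bellows): bellows=4 forge=2 leather=4 mithril=5 silver=1
After 14 (craft bellows): bellows=5 forge=2 leather=4 mithril=3 silver=1
After 15 (craft bellows): bellows=6 forge=2 leather=4 mithril=1 silver=1
After 16 (gather 4 leather): bellows=6 forge=2 leather=8 mithril=1 silver=1
After 17 (consume 5 bellows): bellows=1 forge=2 leather=8 mithril=1 silver=1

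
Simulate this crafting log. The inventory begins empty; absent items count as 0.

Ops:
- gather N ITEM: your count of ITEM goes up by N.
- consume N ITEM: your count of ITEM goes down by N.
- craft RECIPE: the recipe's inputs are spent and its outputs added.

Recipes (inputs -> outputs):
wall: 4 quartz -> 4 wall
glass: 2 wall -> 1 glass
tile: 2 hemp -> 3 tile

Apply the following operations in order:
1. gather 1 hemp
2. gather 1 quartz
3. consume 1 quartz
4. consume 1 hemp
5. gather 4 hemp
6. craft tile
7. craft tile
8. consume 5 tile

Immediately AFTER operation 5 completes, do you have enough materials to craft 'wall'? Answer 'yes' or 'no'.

Answer: no

Derivation:
After 1 (gather 1 hemp): hemp=1
After 2 (gather 1 quartz): hemp=1 quartz=1
After 3 (consume 1 quartz): hemp=1
After 4 (consume 1 hemp): (empty)
After 5 (gather 4 hemp): hemp=4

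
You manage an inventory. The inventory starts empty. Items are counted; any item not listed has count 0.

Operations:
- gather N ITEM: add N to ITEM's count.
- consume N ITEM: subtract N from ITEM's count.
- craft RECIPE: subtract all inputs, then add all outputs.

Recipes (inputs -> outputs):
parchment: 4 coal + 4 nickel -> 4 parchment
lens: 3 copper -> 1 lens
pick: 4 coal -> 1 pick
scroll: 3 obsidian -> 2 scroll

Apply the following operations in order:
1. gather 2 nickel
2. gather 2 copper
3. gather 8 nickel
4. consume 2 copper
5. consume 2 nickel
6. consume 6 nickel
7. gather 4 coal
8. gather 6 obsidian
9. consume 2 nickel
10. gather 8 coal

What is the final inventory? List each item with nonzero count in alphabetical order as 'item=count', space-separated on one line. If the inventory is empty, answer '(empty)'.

After 1 (gather 2 nickel): nickel=2
After 2 (gather 2 copper): copper=2 nickel=2
After 3 (gather 8 nickel): copper=2 nickel=10
After 4 (consume 2 copper): nickel=10
After 5 (consume 2 nickel): nickel=8
After 6 (consume 6 nickel): nickel=2
After 7 (gather 4 coal): coal=4 nickel=2
After 8 (gather 6 obsidian): coal=4 nickel=2 obsidian=6
After 9 (consume 2 nickel): coal=4 obsidian=6
After 10 (gather 8 coal): coal=12 obsidian=6

Answer: coal=12 obsidian=6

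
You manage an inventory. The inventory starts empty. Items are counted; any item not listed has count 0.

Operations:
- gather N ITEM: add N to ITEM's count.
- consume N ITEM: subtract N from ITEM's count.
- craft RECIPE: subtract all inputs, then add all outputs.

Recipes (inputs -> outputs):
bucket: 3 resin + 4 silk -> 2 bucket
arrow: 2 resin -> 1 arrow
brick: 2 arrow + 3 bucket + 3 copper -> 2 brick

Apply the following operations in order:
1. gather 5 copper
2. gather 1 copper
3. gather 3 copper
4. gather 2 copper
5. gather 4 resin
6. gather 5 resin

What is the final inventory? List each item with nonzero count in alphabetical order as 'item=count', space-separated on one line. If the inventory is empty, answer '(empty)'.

Answer: copper=11 resin=9

Derivation:
After 1 (gather 5 copper): copper=5
After 2 (gather 1 copper): copper=6
After 3 (gather 3 copper): copper=9
After 4 (gather 2 copper): copper=11
After 5 (gather 4 resin): copper=11 resin=4
After 6 (gather 5 resin): copper=11 resin=9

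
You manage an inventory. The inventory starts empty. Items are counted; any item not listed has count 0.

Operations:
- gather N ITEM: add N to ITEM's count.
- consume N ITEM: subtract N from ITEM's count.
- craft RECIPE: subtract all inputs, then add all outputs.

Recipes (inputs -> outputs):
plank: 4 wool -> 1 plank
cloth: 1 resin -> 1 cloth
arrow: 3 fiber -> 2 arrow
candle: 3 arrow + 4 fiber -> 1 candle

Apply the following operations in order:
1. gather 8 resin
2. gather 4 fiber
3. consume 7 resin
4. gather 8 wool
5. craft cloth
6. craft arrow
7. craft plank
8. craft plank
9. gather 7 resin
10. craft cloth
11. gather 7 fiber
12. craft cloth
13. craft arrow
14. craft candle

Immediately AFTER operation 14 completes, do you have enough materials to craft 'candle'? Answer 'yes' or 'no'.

Answer: no

Derivation:
After 1 (gather 8 resin): resin=8
After 2 (gather 4 fiber): fiber=4 resin=8
After 3 (consume 7 resin): fiber=4 resin=1
After 4 (gather 8 wool): fiber=4 resin=1 wool=8
After 5 (craft cloth): cloth=1 fiber=4 wool=8
After 6 (craft arrow): arrow=2 cloth=1 fiber=1 wool=8
After 7 (craft plank): arrow=2 cloth=1 fiber=1 plank=1 wool=4
After 8 (craft plank): arrow=2 cloth=1 fiber=1 plank=2
After 9 (gather 7 resin): arrow=2 cloth=1 fiber=1 plank=2 resin=7
After 10 (craft cloth): arrow=2 cloth=2 fiber=1 plank=2 resin=6
After 11 (gather 7 fiber): arrow=2 cloth=2 fiber=8 plank=2 resin=6
After 12 (craft cloth): arrow=2 cloth=3 fiber=8 plank=2 resin=5
After 13 (craft arrow): arrow=4 cloth=3 fiber=5 plank=2 resin=5
After 14 (craft candle): arrow=1 candle=1 cloth=3 fiber=1 plank=2 resin=5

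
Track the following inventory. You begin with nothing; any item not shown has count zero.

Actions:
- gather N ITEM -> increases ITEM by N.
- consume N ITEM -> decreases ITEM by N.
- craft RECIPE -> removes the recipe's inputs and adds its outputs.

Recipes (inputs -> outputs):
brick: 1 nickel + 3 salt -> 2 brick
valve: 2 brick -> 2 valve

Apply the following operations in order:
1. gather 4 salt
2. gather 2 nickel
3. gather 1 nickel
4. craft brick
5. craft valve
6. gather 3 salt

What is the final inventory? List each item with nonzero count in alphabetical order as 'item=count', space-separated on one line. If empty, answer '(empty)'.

After 1 (gather 4 salt): salt=4
After 2 (gather 2 nickel): nickel=2 salt=4
After 3 (gather 1 nickel): nickel=3 salt=4
After 4 (craft brick): brick=2 nickel=2 salt=1
After 5 (craft valve): nickel=2 salt=1 valve=2
After 6 (gather 3 salt): nickel=2 salt=4 valve=2

Answer: nickel=2 salt=4 valve=2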